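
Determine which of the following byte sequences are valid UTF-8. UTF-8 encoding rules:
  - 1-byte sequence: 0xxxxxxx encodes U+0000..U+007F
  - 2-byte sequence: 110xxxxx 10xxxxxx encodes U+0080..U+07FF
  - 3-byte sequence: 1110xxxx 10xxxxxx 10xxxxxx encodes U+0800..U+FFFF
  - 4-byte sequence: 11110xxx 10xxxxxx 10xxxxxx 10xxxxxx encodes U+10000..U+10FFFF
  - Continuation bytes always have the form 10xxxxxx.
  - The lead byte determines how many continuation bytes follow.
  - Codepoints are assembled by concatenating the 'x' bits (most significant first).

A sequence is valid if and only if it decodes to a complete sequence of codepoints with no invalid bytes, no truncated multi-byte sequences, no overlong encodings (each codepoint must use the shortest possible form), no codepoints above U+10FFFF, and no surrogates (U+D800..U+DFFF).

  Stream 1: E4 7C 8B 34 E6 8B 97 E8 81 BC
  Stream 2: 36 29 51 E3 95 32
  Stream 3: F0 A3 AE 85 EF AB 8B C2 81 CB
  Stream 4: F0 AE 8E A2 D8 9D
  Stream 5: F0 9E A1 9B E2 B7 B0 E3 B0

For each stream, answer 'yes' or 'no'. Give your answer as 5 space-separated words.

Answer: no no no yes no

Derivation:
Stream 1: error at byte offset 1. INVALID
Stream 2: error at byte offset 5. INVALID
Stream 3: error at byte offset 10. INVALID
Stream 4: decodes cleanly. VALID
Stream 5: error at byte offset 9. INVALID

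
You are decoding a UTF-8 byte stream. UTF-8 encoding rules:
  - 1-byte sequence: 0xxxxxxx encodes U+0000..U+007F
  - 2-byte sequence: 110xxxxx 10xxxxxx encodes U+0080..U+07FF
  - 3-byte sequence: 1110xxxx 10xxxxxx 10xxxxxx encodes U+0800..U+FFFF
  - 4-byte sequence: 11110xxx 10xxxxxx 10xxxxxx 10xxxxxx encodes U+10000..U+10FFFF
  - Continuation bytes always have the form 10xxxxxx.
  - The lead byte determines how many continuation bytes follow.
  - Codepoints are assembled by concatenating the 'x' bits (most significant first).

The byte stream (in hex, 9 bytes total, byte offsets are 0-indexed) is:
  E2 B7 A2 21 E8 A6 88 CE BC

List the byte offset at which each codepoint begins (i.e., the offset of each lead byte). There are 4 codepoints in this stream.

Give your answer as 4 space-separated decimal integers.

Answer: 0 3 4 7

Derivation:
Byte[0]=E2: 3-byte lead, need 2 cont bytes. acc=0x2
Byte[1]=B7: continuation. acc=(acc<<6)|0x37=0xB7
Byte[2]=A2: continuation. acc=(acc<<6)|0x22=0x2DE2
Completed: cp=U+2DE2 (starts at byte 0)
Byte[3]=21: 1-byte ASCII. cp=U+0021
Byte[4]=E8: 3-byte lead, need 2 cont bytes. acc=0x8
Byte[5]=A6: continuation. acc=(acc<<6)|0x26=0x226
Byte[6]=88: continuation. acc=(acc<<6)|0x08=0x8988
Completed: cp=U+8988 (starts at byte 4)
Byte[7]=CE: 2-byte lead, need 1 cont bytes. acc=0xE
Byte[8]=BC: continuation. acc=(acc<<6)|0x3C=0x3BC
Completed: cp=U+03BC (starts at byte 7)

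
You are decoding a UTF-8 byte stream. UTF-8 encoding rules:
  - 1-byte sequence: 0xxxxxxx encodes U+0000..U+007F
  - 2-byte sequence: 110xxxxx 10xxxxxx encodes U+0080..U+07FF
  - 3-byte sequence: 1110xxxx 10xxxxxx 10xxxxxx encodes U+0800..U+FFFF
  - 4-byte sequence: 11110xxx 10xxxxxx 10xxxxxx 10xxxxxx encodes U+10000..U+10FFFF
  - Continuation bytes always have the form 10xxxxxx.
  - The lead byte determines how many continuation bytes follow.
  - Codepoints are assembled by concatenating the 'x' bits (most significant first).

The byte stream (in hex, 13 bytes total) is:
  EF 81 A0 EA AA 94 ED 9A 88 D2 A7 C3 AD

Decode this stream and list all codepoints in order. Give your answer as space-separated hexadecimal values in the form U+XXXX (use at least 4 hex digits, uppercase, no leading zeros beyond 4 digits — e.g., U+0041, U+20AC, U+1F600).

Byte[0]=EF: 3-byte lead, need 2 cont bytes. acc=0xF
Byte[1]=81: continuation. acc=(acc<<6)|0x01=0x3C1
Byte[2]=A0: continuation. acc=(acc<<6)|0x20=0xF060
Completed: cp=U+F060 (starts at byte 0)
Byte[3]=EA: 3-byte lead, need 2 cont bytes. acc=0xA
Byte[4]=AA: continuation. acc=(acc<<6)|0x2A=0x2AA
Byte[5]=94: continuation. acc=(acc<<6)|0x14=0xAA94
Completed: cp=U+AA94 (starts at byte 3)
Byte[6]=ED: 3-byte lead, need 2 cont bytes. acc=0xD
Byte[7]=9A: continuation. acc=(acc<<6)|0x1A=0x35A
Byte[8]=88: continuation. acc=(acc<<6)|0x08=0xD688
Completed: cp=U+D688 (starts at byte 6)
Byte[9]=D2: 2-byte lead, need 1 cont bytes. acc=0x12
Byte[10]=A7: continuation. acc=(acc<<6)|0x27=0x4A7
Completed: cp=U+04A7 (starts at byte 9)
Byte[11]=C3: 2-byte lead, need 1 cont bytes. acc=0x3
Byte[12]=AD: continuation. acc=(acc<<6)|0x2D=0xED
Completed: cp=U+00ED (starts at byte 11)

Answer: U+F060 U+AA94 U+D688 U+04A7 U+00ED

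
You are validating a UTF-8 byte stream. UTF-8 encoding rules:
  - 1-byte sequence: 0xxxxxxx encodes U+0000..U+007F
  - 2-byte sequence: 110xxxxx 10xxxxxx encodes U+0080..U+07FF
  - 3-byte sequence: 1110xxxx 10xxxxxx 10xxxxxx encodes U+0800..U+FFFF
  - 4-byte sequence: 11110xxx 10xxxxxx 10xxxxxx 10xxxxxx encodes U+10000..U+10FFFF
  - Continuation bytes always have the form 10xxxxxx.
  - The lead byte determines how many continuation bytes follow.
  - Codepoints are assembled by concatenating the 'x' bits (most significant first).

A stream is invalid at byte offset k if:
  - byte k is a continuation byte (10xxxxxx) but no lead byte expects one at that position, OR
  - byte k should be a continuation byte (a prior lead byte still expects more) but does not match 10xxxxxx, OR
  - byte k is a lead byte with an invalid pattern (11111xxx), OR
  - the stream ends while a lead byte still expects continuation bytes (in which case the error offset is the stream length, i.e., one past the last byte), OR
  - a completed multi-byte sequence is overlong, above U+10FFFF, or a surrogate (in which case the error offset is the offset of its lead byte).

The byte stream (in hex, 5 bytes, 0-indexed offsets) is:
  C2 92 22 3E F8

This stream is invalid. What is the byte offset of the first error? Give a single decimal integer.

Answer: 4

Derivation:
Byte[0]=C2: 2-byte lead, need 1 cont bytes. acc=0x2
Byte[1]=92: continuation. acc=(acc<<6)|0x12=0x92
Completed: cp=U+0092 (starts at byte 0)
Byte[2]=22: 1-byte ASCII. cp=U+0022
Byte[3]=3E: 1-byte ASCII. cp=U+003E
Byte[4]=F8: INVALID lead byte (not 0xxx/110x/1110/11110)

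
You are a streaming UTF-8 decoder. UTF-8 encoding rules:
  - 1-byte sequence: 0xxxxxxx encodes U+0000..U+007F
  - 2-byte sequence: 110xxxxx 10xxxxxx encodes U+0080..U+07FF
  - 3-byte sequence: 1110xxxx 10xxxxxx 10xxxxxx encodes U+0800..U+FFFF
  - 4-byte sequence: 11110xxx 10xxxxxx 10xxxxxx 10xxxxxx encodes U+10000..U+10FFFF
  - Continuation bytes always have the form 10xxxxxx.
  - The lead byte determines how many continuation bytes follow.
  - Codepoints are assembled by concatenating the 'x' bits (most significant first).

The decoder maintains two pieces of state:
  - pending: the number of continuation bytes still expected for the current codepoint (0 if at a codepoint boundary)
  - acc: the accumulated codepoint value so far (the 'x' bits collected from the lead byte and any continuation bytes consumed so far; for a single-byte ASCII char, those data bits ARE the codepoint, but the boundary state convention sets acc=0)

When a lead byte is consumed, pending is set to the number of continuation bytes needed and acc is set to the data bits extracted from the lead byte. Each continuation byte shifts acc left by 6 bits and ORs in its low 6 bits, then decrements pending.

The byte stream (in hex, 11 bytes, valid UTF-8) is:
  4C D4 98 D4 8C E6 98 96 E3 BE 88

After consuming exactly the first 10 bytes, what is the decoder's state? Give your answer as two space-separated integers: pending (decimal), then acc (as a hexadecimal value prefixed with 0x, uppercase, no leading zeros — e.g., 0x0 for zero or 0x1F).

Byte[0]=4C: 1-byte. pending=0, acc=0x0
Byte[1]=D4: 2-byte lead. pending=1, acc=0x14
Byte[2]=98: continuation. acc=(acc<<6)|0x18=0x518, pending=0
Byte[3]=D4: 2-byte lead. pending=1, acc=0x14
Byte[4]=8C: continuation. acc=(acc<<6)|0x0C=0x50C, pending=0
Byte[5]=E6: 3-byte lead. pending=2, acc=0x6
Byte[6]=98: continuation. acc=(acc<<6)|0x18=0x198, pending=1
Byte[7]=96: continuation. acc=(acc<<6)|0x16=0x6616, pending=0
Byte[8]=E3: 3-byte lead. pending=2, acc=0x3
Byte[9]=BE: continuation. acc=(acc<<6)|0x3E=0xFE, pending=1

Answer: 1 0xFE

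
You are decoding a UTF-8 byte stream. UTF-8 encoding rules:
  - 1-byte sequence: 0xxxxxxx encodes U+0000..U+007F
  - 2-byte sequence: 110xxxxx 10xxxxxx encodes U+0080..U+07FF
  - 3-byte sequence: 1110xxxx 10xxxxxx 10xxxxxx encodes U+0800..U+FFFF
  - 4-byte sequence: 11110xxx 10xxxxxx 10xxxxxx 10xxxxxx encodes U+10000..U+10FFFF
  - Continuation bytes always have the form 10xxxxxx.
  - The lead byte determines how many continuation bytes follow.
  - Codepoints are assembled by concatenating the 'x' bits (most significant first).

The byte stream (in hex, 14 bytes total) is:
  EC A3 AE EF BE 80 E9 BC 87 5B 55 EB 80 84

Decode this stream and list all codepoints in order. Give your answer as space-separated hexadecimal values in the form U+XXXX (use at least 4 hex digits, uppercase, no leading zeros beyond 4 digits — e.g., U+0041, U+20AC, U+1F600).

Byte[0]=EC: 3-byte lead, need 2 cont bytes. acc=0xC
Byte[1]=A3: continuation. acc=(acc<<6)|0x23=0x323
Byte[2]=AE: continuation. acc=(acc<<6)|0x2E=0xC8EE
Completed: cp=U+C8EE (starts at byte 0)
Byte[3]=EF: 3-byte lead, need 2 cont bytes. acc=0xF
Byte[4]=BE: continuation. acc=(acc<<6)|0x3E=0x3FE
Byte[5]=80: continuation. acc=(acc<<6)|0x00=0xFF80
Completed: cp=U+FF80 (starts at byte 3)
Byte[6]=E9: 3-byte lead, need 2 cont bytes. acc=0x9
Byte[7]=BC: continuation. acc=(acc<<6)|0x3C=0x27C
Byte[8]=87: continuation. acc=(acc<<6)|0x07=0x9F07
Completed: cp=U+9F07 (starts at byte 6)
Byte[9]=5B: 1-byte ASCII. cp=U+005B
Byte[10]=55: 1-byte ASCII. cp=U+0055
Byte[11]=EB: 3-byte lead, need 2 cont bytes. acc=0xB
Byte[12]=80: continuation. acc=(acc<<6)|0x00=0x2C0
Byte[13]=84: continuation. acc=(acc<<6)|0x04=0xB004
Completed: cp=U+B004 (starts at byte 11)

Answer: U+C8EE U+FF80 U+9F07 U+005B U+0055 U+B004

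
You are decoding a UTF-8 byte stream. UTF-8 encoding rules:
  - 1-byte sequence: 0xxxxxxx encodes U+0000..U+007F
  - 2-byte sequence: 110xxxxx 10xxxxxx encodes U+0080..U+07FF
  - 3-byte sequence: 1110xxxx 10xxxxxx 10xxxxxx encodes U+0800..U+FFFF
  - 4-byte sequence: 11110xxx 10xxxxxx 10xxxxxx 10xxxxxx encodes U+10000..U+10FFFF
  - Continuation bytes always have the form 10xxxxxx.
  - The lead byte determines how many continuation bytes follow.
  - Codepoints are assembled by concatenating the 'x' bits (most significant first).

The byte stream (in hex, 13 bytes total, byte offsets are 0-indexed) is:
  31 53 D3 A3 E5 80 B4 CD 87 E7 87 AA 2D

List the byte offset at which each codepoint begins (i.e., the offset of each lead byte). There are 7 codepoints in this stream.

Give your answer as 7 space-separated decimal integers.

Answer: 0 1 2 4 7 9 12

Derivation:
Byte[0]=31: 1-byte ASCII. cp=U+0031
Byte[1]=53: 1-byte ASCII. cp=U+0053
Byte[2]=D3: 2-byte lead, need 1 cont bytes. acc=0x13
Byte[3]=A3: continuation. acc=(acc<<6)|0x23=0x4E3
Completed: cp=U+04E3 (starts at byte 2)
Byte[4]=E5: 3-byte lead, need 2 cont bytes. acc=0x5
Byte[5]=80: continuation. acc=(acc<<6)|0x00=0x140
Byte[6]=B4: continuation. acc=(acc<<6)|0x34=0x5034
Completed: cp=U+5034 (starts at byte 4)
Byte[7]=CD: 2-byte lead, need 1 cont bytes. acc=0xD
Byte[8]=87: continuation. acc=(acc<<6)|0x07=0x347
Completed: cp=U+0347 (starts at byte 7)
Byte[9]=E7: 3-byte lead, need 2 cont bytes. acc=0x7
Byte[10]=87: continuation. acc=(acc<<6)|0x07=0x1C7
Byte[11]=AA: continuation. acc=(acc<<6)|0x2A=0x71EA
Completed: cp=U+71EA (starts at byte 9)
Byte[12]=2D: 1-byte ASCII. cp=U+002D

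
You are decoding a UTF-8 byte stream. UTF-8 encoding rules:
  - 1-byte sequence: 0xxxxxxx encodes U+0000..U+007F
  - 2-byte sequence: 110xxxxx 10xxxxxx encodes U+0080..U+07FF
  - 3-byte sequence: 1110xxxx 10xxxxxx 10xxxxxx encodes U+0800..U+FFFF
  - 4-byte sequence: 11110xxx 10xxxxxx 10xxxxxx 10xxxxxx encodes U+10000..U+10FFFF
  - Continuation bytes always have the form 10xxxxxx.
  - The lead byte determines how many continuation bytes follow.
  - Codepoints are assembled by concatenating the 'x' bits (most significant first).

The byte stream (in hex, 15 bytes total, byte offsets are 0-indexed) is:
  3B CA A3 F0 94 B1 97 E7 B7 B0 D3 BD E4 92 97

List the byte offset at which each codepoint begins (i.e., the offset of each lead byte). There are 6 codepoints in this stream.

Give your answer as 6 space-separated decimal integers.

Answer: 0 1 3 7 10 12

Derivation:
Byte[0]=3B: 1-byte ASCII. cp=U+003B
Byte[1]=CA: 2-byte lead, need 1 cont bytes. acc=0xA
Byte[2]=A3: continuation. acc=(acc<<6)|0x23=0x2A3
Completed: cp=U+02A3 (starts at byte 1)
Byte[3]=F0: 4-byte lead, need 3 cont bytes. acc=0x0
Byte[4]=94: continuation. acc=(acc<<6)|0x14=0x14
Byte[5]=B1: continuation. acc=(acc<<6)|0x31=0x531
Byte[6]=97: continuation. acc=(acc<<6)|0x17=0x14C57
Completed: cp=U+14C57 (starts at byte 3)
Byte[7]=E7: 3-byte lead, need 2 cont bytes. acc=0x7
Byte[8]=B7: continuation. acc=(acc<<6)|0x37=0x1F7
Byte[9]=B0: continuation. acc=(acc<<6)|0x30=0x7DF0
Completed: cp=U+7DF0 (starts at byte 7)
Byte[10]=D3: 2-byte lead, need 1 cont bytes. acc=0x13
Byte[11]=BD: continuation. acc=(acc<<6)|0x3D=0x4FD
Completed: cp=U+04FD (starts at byte 10)
Byte[12]=E4: 3-byte lead, need 2 cont bytes. acc=0x4
Byte[13]=92: continuation. acc=(acc<<6)|0x12=0x112
Byte[14]=97: continuation. acc=(acc<<6)|0x17=0x4497
Completed: cp=U+4497 (starts at byte 12)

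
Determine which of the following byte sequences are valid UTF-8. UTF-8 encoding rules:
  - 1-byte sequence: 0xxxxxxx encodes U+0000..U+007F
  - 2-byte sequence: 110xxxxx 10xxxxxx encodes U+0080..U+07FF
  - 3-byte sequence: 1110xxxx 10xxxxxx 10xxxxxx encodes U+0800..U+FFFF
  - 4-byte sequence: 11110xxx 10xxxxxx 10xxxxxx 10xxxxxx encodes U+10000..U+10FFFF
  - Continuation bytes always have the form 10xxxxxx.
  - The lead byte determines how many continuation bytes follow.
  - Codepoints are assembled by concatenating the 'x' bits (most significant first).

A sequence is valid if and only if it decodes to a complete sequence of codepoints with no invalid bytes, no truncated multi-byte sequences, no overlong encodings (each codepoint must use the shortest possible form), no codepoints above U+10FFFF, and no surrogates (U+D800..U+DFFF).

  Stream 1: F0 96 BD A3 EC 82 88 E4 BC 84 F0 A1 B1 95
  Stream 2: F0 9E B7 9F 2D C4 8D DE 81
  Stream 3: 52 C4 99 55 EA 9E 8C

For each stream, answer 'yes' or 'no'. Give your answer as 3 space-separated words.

Answer: yes yes yes

Derivation:
Stream 1: decodes cleanly. VALID
Stream 2: decodes cleanly. VALID
Stream 3: decodes cleanly. VALID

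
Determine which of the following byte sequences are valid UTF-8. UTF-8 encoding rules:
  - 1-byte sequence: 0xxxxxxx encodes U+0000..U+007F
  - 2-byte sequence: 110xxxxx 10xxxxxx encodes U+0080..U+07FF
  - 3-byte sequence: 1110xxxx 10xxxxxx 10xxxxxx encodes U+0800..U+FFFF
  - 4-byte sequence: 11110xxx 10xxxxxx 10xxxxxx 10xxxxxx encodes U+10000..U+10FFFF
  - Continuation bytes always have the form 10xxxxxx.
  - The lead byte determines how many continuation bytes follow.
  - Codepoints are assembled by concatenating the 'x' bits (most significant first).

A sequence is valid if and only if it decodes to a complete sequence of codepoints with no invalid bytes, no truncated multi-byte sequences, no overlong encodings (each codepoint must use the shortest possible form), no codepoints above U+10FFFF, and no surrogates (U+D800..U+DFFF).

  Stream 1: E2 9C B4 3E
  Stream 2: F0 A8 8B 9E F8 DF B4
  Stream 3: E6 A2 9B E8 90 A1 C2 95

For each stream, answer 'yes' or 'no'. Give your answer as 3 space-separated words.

Answer: yes no yes

Derivation:
Stream 1: decodes cleanly. VALID
Stream 2: error at byte offset 4. INVALID
Stream 3: decodes cleanly. VALID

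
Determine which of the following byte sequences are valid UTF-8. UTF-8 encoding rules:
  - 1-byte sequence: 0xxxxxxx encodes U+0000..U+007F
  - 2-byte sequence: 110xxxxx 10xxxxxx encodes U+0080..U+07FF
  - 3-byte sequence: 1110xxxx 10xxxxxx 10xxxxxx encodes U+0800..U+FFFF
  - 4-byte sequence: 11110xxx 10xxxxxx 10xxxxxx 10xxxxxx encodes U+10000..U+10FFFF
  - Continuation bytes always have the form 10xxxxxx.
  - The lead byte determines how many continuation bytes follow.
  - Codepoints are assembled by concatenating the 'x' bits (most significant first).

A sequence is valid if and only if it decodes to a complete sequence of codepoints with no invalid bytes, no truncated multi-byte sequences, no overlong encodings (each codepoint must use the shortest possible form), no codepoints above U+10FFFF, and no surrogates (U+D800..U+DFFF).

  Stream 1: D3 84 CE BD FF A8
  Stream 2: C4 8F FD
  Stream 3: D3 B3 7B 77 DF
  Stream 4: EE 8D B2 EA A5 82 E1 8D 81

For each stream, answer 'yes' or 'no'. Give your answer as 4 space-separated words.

Stream 1: error at byte offset 4. INVALID
Stream 2: error at byte offset 2. INVALID
Stream 3: error at byte offset 5. INVALID
Stream 4: decodes cleanly. VALID

Answer: no no no yes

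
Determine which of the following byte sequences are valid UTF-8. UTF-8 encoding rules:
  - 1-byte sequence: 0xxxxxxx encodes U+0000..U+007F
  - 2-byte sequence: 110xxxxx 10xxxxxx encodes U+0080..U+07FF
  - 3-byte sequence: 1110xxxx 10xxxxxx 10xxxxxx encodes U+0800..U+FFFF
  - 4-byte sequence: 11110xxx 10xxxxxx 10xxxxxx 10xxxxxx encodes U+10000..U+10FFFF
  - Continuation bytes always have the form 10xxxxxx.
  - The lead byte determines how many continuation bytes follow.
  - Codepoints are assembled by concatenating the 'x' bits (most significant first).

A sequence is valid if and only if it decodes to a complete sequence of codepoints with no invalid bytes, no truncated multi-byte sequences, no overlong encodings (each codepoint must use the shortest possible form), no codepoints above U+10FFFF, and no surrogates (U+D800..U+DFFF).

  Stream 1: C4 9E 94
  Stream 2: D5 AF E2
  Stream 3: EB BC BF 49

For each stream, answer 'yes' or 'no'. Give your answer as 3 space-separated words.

Answer: no no yes

Derivation:
Stream 1: error at byte offset 2. INVALID
Stream 2: error at byte offset 3. INVALID
Stream 3: decodes cleanly. VALID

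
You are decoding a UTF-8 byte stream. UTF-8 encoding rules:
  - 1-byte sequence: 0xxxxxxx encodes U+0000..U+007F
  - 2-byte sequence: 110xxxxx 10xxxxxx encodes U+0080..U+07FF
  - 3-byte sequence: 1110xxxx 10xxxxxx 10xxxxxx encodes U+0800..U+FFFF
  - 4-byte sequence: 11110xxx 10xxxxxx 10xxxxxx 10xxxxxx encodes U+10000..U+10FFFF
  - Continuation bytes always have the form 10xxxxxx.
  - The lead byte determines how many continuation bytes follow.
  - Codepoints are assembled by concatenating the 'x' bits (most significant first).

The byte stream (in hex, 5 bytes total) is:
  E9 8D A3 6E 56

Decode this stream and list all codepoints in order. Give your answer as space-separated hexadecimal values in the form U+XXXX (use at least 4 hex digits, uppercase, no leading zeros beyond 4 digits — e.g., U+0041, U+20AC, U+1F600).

Answer: U+9363 U+006E U+0056

Derivation:
Byte[0]=E9: 3-byte lead, need 2 cont bytes. acc=0x9
Byte[1]=8D: continuation. acc=(acc<<6)|0x0D=0x24D
Byte[2]=A3: continuation. acc=(acc<<6)|0x23=0x9363
Completed: cp=U+9363 (starts at byte 0)
Byte[3]=6E: 1-byte ASCII. cp=U+006E
Byte[4]=56: 1-byte ASCII. cp=U+0056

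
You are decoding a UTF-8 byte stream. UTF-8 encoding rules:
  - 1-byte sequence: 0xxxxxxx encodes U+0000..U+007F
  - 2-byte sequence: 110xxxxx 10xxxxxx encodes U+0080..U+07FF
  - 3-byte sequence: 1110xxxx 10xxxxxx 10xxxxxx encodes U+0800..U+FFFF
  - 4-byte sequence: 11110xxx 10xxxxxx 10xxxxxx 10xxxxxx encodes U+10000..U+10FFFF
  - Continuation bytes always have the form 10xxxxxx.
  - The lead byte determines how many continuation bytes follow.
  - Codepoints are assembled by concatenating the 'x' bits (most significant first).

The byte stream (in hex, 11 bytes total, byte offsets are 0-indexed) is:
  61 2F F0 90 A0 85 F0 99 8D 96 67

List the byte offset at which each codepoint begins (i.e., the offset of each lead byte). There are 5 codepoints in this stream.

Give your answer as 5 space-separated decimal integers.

Answer: 0 1 2 6 10

Derivation:
Byte[0]=61: 1-byte ASCII. cp=U+0061
Byte[1]=2F: 1-byte ASCII. cp=U+002F
Byte[2]=F0: 4-byte lead, need 3 cont bytes. acc=0x0
Byte[3]=90: continuation. acc=(acc<<6)|0x10=0x10
Byte[4]=A0: continuation. acc=(acc<<6)|0x20=0x420
Byte[5]=85: continuation. acc=(acc<<6)|0x05=0x10805
Completed: cp=U+10805 (starts at byte 2)
Byte[6]=F0: 4-byte lead, need 3 cont bytes. acc=0x0
Byte[7]=99: continuation. acc=(acc<<6)|0x19=0x19
Byte[8]=8D: continuation. acc=(acc<<6)|0x0D=0x64D
Byte[9]=96: continuation. acc=(acc<<6)|0x16=0x19356
Completed: cp=U+19356 (starts at byte 6)
Byte[10]=67: 1-byte ASCII. cp=U+0067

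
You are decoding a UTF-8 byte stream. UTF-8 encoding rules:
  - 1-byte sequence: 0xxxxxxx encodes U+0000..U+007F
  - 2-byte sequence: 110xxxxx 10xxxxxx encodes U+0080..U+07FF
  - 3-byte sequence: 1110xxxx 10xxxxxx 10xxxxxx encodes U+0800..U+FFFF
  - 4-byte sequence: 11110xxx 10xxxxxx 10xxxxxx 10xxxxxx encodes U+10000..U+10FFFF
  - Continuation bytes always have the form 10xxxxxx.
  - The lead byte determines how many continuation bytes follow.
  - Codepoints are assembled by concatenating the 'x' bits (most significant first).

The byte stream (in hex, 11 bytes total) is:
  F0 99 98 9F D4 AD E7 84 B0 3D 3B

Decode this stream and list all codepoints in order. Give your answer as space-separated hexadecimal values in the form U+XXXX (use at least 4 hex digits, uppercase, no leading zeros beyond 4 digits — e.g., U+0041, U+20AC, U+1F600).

Byte[0]=F0: 4-byte lead, need 3 cont bytes. acc=0x0
Byte[1]=99: continuation. acc=(acc<<6)|0x19=0x19
Byte[2]=98: continuation. acc=(acc<<6)|0x18=0x658
Byte[3]=9F: continuation. acc=(acc<<6)|0x1F=0x1961F
Completed: cp=U+1961F (starts at byte 0)
Byte[4]=D4: 2-byte lead, need 1 cont bytes. acc=0x14
Byte[5]=AD: continuation. acc=(acc<<6)|0x2D=0x52D
Completed: cp=U+052D (starts at byte 4)
Byte[6]=E7: 3-byte lead, need 2 cont bytes. acc=0x7
Byte[7]=84: continuation. acc=(acc<<6)|0x04=0x1C4
Byte[8]=B0: continuation. acc=(acc<<6)|0x30=0x7130
Completed: cp=U+7130 (starts at byte 6)
Byte[9]=3D: 1-byte ASCII. cp=U+003D
Byte[10]=3B: 1-byte ASCII. cp=U+003B

Answer: U+1961F U+052D U+7130 U+003D U+003B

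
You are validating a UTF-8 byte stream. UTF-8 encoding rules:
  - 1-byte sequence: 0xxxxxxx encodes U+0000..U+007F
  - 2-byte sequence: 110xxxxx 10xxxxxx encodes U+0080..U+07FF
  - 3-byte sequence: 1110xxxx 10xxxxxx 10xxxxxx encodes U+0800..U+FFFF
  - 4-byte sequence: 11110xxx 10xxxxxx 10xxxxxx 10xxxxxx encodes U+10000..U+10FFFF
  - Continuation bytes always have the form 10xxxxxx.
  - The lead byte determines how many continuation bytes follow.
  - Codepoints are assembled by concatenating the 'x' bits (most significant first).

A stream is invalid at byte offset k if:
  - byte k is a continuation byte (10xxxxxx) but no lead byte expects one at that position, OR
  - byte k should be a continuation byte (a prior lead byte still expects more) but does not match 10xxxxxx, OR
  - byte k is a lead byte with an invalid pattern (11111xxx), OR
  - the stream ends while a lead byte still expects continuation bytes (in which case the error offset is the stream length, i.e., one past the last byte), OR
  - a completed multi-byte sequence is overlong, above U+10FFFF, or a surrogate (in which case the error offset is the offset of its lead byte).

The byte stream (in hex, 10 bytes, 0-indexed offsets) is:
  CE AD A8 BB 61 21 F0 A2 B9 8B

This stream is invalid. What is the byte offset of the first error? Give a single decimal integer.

Answer: 2

Derivation:
Byte[0]=CE: 2-byte lead, need 1 cont bytes. acc=0xE
Byte[1]=AD: continuation. acc=(acc<<6)|0x2D=0x3AD
Completed: cp=U+03AD (starts at byte 0)
Byte[2]=A8: INVALID lead byte (not 0xxx/110x/1110/11110)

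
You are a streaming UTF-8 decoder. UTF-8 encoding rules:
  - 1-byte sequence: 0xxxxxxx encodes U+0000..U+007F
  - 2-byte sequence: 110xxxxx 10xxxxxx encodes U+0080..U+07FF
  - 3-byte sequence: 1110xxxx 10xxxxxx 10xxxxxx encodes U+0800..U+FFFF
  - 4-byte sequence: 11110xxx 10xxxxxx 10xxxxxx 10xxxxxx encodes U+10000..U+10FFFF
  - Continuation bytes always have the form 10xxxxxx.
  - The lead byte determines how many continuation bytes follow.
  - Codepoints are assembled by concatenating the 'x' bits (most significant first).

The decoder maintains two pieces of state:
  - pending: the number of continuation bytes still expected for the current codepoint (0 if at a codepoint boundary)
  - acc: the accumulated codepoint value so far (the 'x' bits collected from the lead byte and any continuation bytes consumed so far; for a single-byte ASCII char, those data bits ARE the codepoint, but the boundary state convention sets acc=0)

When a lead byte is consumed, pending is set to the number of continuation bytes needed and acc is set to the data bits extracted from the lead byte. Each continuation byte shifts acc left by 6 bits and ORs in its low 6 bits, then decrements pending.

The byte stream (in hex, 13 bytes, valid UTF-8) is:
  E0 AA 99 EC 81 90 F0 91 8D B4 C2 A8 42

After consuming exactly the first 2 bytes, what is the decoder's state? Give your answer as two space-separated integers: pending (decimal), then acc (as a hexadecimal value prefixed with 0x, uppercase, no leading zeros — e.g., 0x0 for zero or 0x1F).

Byte[0]=E0: 3-byte lead. pending=2, acc=0x0
Byte[1]=AA: continuation. acc=(acc<<6)|0x2A=0x2A, pending=1

Answer: 1 0x2A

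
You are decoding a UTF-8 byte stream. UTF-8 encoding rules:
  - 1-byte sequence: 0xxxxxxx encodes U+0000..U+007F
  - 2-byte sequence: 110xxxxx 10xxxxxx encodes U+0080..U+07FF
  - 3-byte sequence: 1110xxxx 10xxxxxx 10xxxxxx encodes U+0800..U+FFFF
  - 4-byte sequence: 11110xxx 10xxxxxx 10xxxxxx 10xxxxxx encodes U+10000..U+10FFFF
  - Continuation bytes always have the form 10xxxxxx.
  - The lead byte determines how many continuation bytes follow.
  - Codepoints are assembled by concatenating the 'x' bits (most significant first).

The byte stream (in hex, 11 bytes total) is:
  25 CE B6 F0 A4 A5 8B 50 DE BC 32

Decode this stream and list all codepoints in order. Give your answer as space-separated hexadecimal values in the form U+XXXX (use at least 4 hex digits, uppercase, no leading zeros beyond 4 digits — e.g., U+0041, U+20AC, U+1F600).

Answer: U+0025 U+03B6 U+2494B U+0050 U+07BC U+0032

Derivation:
Byte[0]=25: 1-byte ASCII. cp=U+0025
Byte[1]=CE: 2-byte lead, need 1 cont bytes. acc=0xE
Byte[2]=B6: continuation. acc=(acc<<6)|0x36=0x3B6
Completed: cp=U+03B6 (starts at byte 1)
Byte[3]=F0: 4-byte lead, need 3 cont bytes. acc=0x0
Byte[4]=A4: continuation. acc=(acc<<6)|0x24=0x24
Byte[5]=A5: continuation. acc=(acc<<6)|0x25=0x925
Byte[6]=8B: continuation. acc=(acc<<6)|0x0B=0x2494B
Completed: cp=U+2494B (starts at byte 3)
Byte[7]=50: 1-byte ASCII. cp=U+0050
Byte[8]=DE: 2-byte lead, need 1 cont bytes. acc=0x1E
Byte[9]=BC: continuation. acc=(acc<<6)|0x3C=0x7BC
Completed: cp=U+07BC (starts at byte 8)
Byte[10]=32: 1-byte ASCII. cp=U+0032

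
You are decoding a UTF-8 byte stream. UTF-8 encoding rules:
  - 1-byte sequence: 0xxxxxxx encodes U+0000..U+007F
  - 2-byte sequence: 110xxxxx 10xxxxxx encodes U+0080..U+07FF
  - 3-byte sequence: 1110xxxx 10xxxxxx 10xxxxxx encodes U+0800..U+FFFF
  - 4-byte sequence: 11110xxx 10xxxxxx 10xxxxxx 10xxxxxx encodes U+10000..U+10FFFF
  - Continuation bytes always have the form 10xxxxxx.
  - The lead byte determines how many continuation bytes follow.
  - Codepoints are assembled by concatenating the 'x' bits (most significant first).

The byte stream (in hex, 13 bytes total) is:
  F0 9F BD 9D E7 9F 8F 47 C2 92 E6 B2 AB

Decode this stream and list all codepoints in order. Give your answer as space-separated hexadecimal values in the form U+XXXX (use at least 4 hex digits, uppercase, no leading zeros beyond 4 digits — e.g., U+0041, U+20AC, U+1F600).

Answer: U+1FF5D U+77CF U+0047 U+0092 U+6CAB

Derivation:
Byte[0]=F0: 4-byte lead, need 3 cont bytes. acc=0x0
Byte[1]=9F: continuation. acc=(acc<<6)|0x1F=0x1F
Byte[2]=BD: continuation. acc=(acc<<6)|0x3D=0x7FD
Byte[3]=9D: continuation. acc=(acc<<6)|0x1D=0x1FF5D
Completed: cp=U+1FF5D (starts at byte 0)
Byte[4]=E7: 3-byte lead, need 2 cont bytes. acc=0x7
Byte[5]=9F: continuation. acc=(acc<<6)|0x1F=0x1DF
Byte[6]=8F: continuation. acc=(acc<<6)|0x0F=0x77CF
Completed: cp=U+77CF (starts at byte 4)
Byte[7]=47: 1-byte ASCII. cp=U+0047
Byte[8]=C2: 2-byte lead, need 1 cont bytes. acc=0x2
Byte[9]=92: continuation. acc=(acc<<6)|0x12=0x92
Completed: cp=U+0092 (starts at byte 8)
Byte[10]=E6: 3-byte lead, need 2 cont bytes. acc=0x6
Byte[11]=B2: continuation. acc=(acc<<6)|0x32=0x1B2
Byte[12]=AB: continuation. acc=(acc<<6)|0x2B=0x6CAB
Completed: cp=U+6CAB (starts at byte 10)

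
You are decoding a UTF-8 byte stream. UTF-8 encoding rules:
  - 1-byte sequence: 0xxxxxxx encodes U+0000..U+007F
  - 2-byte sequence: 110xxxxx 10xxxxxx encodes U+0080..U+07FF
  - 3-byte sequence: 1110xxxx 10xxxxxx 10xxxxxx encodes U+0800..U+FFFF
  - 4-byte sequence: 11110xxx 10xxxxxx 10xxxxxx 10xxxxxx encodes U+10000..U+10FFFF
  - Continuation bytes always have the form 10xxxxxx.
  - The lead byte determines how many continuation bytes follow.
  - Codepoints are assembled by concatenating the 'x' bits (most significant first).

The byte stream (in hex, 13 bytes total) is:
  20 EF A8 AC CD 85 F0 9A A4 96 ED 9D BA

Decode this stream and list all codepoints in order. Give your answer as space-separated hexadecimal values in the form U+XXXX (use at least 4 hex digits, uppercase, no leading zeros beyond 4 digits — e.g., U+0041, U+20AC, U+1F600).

Answer: U+0020 U+FA2C U+0345 U+1A916 U+D77A

Derivation:
Byte[0]=20: 1-byte ASCII. cp=U+0020
Byte[1]=EF: 3-byte lead, need 2 cont bytes. acc=0xF
Byte[2]=A8: continuation. acc=(acc<<6)|0x28=0x3E8
Byte[3]=AC: continuation. acc=(acc<<6)|0x2C=0xFA2C
Completed: cp=U+FA2C (starts at byte 1)
Byte[4]=CD: 2-byte lead, need 1 cont bytes. acc=0xD
Byte[5]=85: continuation. acc=(acc<<6)|0x05=0x345
Completed: cp=U+0345 (starts at byte 4)
Byte[6]=F0: 4-byte lead, need 3 cont bytes. acc=0x0
Byte[7]=9A: continuation. acc=(acc<<6)|0x1A=0x1A
Byte[8]=A4: continuation. acc=(acc<<6)|0x24=0x6A4
Byte[9]=96: continuation. acc=(acc<<6)|0x16=0x1A916
Completed: cp=U+1A916 (starts at byte 6)
Byte[10]=ED: 3-byte lead, need 2 cont bytes. acc=0xD
Byte[11]=9D: continuation. acc=(acc<<6)|0x1D=0x35D
Byte[12]=BA: continuation. acc=(acc<<6)|0x3A=0xD77A
Completed: cp=U+D77A (starts at byte 10)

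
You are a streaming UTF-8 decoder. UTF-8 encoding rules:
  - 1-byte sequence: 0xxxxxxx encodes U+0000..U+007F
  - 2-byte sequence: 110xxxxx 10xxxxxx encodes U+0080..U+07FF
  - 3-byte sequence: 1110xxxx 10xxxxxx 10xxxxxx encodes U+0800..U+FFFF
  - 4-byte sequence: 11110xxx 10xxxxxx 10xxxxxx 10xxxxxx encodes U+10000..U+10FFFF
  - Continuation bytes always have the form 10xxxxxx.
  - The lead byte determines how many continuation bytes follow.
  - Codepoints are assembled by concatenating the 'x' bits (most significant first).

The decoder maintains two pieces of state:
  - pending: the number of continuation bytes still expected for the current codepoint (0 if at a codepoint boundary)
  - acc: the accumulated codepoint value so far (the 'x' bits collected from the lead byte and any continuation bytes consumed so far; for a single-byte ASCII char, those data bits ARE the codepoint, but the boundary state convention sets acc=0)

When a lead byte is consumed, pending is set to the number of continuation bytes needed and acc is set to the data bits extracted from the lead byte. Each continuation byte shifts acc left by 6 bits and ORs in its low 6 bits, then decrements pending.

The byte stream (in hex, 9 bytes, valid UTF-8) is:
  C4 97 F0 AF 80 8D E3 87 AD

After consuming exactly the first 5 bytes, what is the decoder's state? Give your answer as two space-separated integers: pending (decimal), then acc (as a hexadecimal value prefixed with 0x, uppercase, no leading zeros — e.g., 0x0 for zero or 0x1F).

Byte[0]=C4: 2-byte lead. pending=1, acc=0x4
Byte[1]=97: continuation. acc=(acc<<6)|0x17=0x117, pending=0
Byte[2]=F0: 4-byte lead. pending=3, acc=0x0
Byte[3]=AF: continuation. acc=(acc<<6)|0x2F=0x2F, pending=2
Byte[4]=80: continuation. acc=(acc<<6)|0x00=0xBC0, pending=1

Answer: 1 0xBC0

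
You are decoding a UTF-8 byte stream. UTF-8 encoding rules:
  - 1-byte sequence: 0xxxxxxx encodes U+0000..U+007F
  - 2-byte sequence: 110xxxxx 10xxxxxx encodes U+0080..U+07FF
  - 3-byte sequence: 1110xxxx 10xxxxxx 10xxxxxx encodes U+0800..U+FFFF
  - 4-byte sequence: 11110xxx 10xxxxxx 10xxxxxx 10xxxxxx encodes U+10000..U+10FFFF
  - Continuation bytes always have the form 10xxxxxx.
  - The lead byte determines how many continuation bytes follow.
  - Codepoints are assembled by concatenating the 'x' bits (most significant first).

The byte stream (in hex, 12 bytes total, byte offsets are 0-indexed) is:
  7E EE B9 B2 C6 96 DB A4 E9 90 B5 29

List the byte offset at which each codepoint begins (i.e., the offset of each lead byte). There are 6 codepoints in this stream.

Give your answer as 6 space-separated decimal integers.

Byte[0]=7E: 1-byte ASCII. cp=U+007E
Byte[1]=EE: 3-byte lead, need 2 cont bytes. acc=0xE
Byte[2]=B9: continuation. acc=(acc<<6)|0x39=0x3B9
Byte[3]=B2: continuation. acc=(acc<<6)|0x32=0xEE72
Completed: cp=U+EE72 (starts at byte 1)
Byte[4]=C6: 2-byte lead, need 1 cont bytes. acc=0x6
Byte[5]=96: continuation. acc=(acc<<6)|0x16=0x196
Completed: cp=U+0196 (starts at byte 4)
Byte[6]=DB: 2-byte lead, need 1 cont bytes. acc=0x1B
Byte[7]=A4: continuation. acc=(acc<<6)|0x24=0x6E4
Completed: cp=U+06E4 (starts at byte 6)
Byte[8]=E9: 3-byte lead, need 2 cont bytes. acc=0x9
Byte[9]=90: continuation. acc=(acc<<6)|0x10=0x250
Byte[10]=B5: continuation. acc=(acc<<6)|0x35=0x9435
Completed: cp=U+9435 (starts at byte 8)
Byte[11]=29: 1-byte ASCII. cp=U+0029

Answer: 0 1 4 6 8 11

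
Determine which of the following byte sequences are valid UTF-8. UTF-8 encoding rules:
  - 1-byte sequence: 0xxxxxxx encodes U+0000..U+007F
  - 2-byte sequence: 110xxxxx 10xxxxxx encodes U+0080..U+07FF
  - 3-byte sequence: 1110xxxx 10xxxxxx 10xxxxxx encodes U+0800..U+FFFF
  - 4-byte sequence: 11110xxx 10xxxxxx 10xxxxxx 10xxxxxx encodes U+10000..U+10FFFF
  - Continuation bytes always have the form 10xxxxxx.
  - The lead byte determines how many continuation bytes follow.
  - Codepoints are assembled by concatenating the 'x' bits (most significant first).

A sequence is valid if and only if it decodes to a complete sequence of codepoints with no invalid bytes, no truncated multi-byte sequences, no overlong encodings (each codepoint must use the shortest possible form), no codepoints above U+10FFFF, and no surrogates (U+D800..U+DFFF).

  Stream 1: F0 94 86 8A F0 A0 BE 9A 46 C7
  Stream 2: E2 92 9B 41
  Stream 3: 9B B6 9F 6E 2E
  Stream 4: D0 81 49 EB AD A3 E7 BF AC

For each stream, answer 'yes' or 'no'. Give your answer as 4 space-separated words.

Stream 1: error at byte offset 10. INVALID
Stream 2: decodes cleanly. VALID
Stream 3: error at byte offset 0. INVALID
Stream 4: decodes cleanly. VALID

Answer: no yes no yes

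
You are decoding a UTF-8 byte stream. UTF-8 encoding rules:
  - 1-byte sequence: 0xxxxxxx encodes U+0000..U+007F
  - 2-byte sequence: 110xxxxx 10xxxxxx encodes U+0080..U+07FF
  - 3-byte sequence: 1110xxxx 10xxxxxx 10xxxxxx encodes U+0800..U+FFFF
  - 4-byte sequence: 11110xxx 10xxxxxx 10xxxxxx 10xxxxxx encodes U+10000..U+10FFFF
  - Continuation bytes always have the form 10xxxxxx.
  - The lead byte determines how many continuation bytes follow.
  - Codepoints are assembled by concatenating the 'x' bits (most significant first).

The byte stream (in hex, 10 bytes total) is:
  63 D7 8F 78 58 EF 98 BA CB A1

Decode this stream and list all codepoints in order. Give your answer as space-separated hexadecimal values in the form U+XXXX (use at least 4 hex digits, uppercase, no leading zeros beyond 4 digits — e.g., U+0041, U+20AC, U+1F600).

Answer: U+0063 U+05CF U+0078 U+0058 U+F63A U+02E1

Derivation:
Byte[0]=63: 1-byte ASCII. cp=U+0063
Byte[1]=D7: 2-byte lead, need 1 cont bytes. acc=0x17
Byte[2]=8F: continuation. acc=(acc<<6)|0x0F=0x5CF
Completed: cp=U+05CF (starts at byte 1)
Byte[3]=78: 1-byte ASCII. cp=U+0078
Byte[4]=58: 1-byte ASCII. cp=U+0058
Byte[5]=EF: 3-byte lead, need 2 cont bytes. acc=0xF
Byte[6]=98: continuation. acc=(acc<<6)|0x18=0x3D8
Byte[7]=BA: continuation. acc=(acc<<6)|0x3A=0xF63A
Completed: cp=U+F63A (starts at byte 5)
Byte[8]=CB: 2-byte lead, need 1 cont bytes. acc=0xB
Byte[9]=A1: continuation. acc=(acc<<6)|0x21=0x2E1
Completed: cp=U+02E1 (starts at byte 8)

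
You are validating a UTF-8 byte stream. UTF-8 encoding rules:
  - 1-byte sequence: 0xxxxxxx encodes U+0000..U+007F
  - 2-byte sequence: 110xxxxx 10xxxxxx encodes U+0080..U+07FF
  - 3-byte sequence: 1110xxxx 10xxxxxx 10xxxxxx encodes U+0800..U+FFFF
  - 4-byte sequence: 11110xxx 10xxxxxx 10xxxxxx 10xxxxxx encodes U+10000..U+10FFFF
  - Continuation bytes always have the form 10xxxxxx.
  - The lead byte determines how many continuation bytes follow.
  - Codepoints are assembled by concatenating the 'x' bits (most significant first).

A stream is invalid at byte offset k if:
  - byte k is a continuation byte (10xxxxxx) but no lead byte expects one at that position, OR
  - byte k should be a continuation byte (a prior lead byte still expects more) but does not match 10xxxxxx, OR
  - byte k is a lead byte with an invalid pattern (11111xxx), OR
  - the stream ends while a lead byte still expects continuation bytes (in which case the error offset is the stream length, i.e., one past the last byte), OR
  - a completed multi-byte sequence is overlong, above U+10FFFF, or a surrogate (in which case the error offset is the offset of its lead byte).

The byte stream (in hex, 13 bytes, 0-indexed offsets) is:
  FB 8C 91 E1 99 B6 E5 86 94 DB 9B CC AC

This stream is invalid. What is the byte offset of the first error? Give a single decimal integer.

Byte[0]=FB: INVALID lead byte (not 0xxx/110x/1110/11110)

Answer: 0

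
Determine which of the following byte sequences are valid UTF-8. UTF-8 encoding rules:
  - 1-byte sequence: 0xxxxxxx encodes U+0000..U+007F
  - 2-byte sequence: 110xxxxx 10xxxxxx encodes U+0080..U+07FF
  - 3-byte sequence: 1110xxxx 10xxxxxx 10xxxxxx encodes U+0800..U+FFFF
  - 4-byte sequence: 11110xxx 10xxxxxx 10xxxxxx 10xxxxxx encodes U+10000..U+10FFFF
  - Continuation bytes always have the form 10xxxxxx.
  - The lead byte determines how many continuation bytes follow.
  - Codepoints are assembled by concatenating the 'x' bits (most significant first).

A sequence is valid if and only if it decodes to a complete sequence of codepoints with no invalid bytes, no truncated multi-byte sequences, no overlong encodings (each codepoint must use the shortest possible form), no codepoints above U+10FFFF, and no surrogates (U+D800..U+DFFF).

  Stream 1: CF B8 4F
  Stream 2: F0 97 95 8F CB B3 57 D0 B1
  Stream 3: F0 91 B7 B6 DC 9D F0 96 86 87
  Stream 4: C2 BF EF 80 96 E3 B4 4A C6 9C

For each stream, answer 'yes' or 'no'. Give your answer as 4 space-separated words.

Answer: yes yes yes no

Derivation:
Stream 1: decodes cleanly. VALID
Stream 2: decodes cleanly. VALID
Stream 3: decodes cleanly. VALID
Stream 4: error at byte offset 7. INVALID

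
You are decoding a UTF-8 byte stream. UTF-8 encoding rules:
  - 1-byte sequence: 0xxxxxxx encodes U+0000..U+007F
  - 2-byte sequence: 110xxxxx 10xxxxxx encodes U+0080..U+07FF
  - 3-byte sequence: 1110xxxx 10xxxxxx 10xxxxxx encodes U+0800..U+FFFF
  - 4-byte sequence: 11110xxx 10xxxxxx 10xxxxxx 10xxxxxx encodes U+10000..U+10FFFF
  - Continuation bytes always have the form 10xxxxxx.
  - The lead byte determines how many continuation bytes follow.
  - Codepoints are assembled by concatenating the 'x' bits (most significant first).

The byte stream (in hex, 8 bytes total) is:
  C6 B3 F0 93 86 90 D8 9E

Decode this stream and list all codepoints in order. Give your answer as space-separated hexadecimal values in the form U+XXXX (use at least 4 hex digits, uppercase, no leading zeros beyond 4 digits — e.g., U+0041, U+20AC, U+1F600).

Answer: U+01B3 U+13190 U+061E

Derivation:
Byte[0]=C6: 2-byte lead, need 1 cont bytes. acc=0x6
Byte[1]=B3: continuation. acc=(acc<<6)|0x33=0x1B3
Completed: cp=U+01B3 (starts at byte 0)
Byte[2]=F0: 4-byte lead, need 3 cont bytes. acc=0x0
Byte[3]=93: continuation. acc=(acc<<6)|0x13=0x13
Byte[4]=86: continuation. acc=(acc<<6)|0x06=0x4C6
Byte[5]=90: continuation. acc=(acc<<6)|0x10=0x13190
Completed: cp=U+13190 (starts at byte 2)
Byte[6]=D8: 2-byte lead, need 1 cont bytes. acc=0x18
Byte[7]=9E: continuation. acc=(acc<<6)|0x1E=0x61E
Completed: cp=U+061E (starts at byte 6)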